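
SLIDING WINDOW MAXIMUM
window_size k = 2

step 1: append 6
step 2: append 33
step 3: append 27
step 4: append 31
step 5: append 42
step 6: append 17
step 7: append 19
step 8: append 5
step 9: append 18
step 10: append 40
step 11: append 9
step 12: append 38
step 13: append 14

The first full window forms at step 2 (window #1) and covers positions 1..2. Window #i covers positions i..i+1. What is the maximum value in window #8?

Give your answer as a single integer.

step 1: append 6 -> window=[6] (not full yet)
step 2: append 33 -> window=[6, 33] -> max=33
step 3: append 27 -> window=[33, 27] -> max=33
step 4: append 31 -> window=[27, 31] -> max=31
step 5: append 42 -> window=[31, 42] -> max=42
step 6: append 17 -> window=[42, 17] -> max=42
step 7: append 19 -> window=[17, 19] -> max=19
step 8: append 5 -> window=[19, 5] -> max=19
step 9: append 18 -> window=[5, 18] -> max=18
Window #8 max = 18

Answer: 18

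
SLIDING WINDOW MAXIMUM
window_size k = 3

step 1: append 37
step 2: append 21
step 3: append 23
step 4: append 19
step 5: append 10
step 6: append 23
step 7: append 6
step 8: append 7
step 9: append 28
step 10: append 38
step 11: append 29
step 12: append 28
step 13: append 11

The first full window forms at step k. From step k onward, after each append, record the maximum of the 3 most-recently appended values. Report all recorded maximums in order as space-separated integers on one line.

step 1: append 37 -> window=[37] (not full yet)
step 2: append 21 -> window=[37, 21] (not full yet)
step 3: append 23 -> window=[37, 21, 23] -> max=37
step 4: append 19 -> window=[21, 23, 19] -> max=23
step 5: append 10 -> window=[23, 19, 10] -> max=23
step 6: append 23 -> window=[19, 10, 23] -> max=23
step 7: append 6 -> window=[10, 23, 6] -> max=23
step 8: append 7 -> window=[23, 6, 7] -> max=23
step 9: append 28 -> window=[6, 7, 28] -> max=28
step 10: append 38 -> window=[7, 28, 38] -> max=38
step 11: append 29 -> window=[28, 38, 29] -> max=38
step 12: append 28 -> window=[38, 29, 28] -> max=38
step 13: append 11 -> window=[29, 28, 11] -> max=29

Answer: 37 23 23 23 23 23 28 38 38 38 29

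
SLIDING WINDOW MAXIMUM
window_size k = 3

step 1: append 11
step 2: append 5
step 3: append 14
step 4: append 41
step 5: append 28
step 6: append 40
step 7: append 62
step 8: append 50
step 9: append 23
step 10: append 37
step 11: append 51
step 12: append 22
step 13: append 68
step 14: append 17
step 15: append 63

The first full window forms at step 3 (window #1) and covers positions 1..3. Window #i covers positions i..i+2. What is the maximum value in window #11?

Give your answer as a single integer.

step 1: append 11 -> window=[11] (not full yet)
step 2: append 5 -> window=[11, 5] (not full yet)
step 3: append 14 -> window=[11, 5, 14] -> max=14
step 4: append 41 -> window=[5, 14, 41] -> max=41
step 5: append 28 -> window=[14, 41, 28] -> max=41
step 6: append 40 -> window=[41, 28, 40] -> max=41
step 7: append 62 -> window=[28, 40, 62] -> max=62
step 8: append 50 -> window=[40, 62, 50] -> max=62
step 9: append 23 -> window=[62, 50, 23] -> max=62
step 10: append 37 -> window=[50, 23, 37] -> max=50
step 11: append 51 -> window=[23, 37, 51] -> max=51
step 12: append 22 -> window=[37, 51, 22] -> max=51
step 13: append 68 -> window=[51, 22, 68] -> max=68
Window #11 max = 68

Answer: 68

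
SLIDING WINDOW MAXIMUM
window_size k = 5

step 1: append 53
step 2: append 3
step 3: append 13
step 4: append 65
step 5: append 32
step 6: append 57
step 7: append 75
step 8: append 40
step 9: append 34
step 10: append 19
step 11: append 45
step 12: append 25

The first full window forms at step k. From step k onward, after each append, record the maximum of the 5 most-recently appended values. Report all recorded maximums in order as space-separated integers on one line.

Answer: 65 65 75 75 75 75 75 45

Derivation:
step 1: append 53 -> window=[53] (not full yet)
step 2: append 3 -> window=[53, 3] (not full yet)
step 3: append 13 -> window=[53, 3, 13] (not full yet)
step 4: append 65 -> window=[53, 3, 13, 65] (not full yet)
step 5: append 32 -> window=[53, 3, 13, 65, 32] -> max=65
step 6: append 57 -> window=[3, 13, 65, 32, 57] -> max=65
step 7: append 75 -> window=[13, 65, 32, 57, 75] -> max=75
step 8: append 40 -> window=[65, 32, 57, 75, 40] -> max=75
step 9: append 34 -> window=[32, 57, 75, 40, 34] -> max=75
step 10: append 19 -> window=[57, 75, 40, 34, 19] -> max=75
step 11: append 45 -> window=[75, 40, 34, 19, 45] -> max=75
step 12: append 25 -> window=[40, 34, 19, 45, 25] -> max=45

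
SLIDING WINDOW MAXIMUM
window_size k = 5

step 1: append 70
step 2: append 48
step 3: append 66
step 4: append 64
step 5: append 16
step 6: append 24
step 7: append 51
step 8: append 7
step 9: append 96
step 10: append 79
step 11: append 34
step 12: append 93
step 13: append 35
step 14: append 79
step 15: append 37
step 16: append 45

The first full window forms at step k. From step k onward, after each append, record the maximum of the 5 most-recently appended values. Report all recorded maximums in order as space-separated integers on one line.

step 1: append 70 -> window=[70] (not full yet)
step 2: append 48 -> window=[70, 48] (not full yet)
step 3: append 66 -> window=[70, 48, 66] (not full yet)
step 4: append 64 -> window=[70, 48, 66, 64] (not full yet)
step 5: append 16 -> window=[70, 48, 66, 64, 16] -> max=70
step 6: append 24 -> window=[48, 66, 64, 16, 24] -> max=66
step 7: append 51 -> window=[66, 64, 16, 24, 51] -> max=66
step 8: append 7 -> window=[64, 16, 24, 51, 7] -> max=64
step 9: append 96 -> window=[16, 24, 51, 7, 96] -> max=96
step 10: append 79 -> window=[24, 51, 7, 96, 79] -> max=96
step 11: append 34 -> window=[51, 7, 96, 79, 34] -> max=96
step 12: append 93 -> window=[7, 96, 79, 34, 93] -> max=96
step 13: append 35 -> window=[96, 79, 34, 93, 35] -> max=96
step 14: append 79 -> window=[79, 34, 93, 35, 79] -> max=93
step 15: append 37 -> window=[34, 93, 35, 79, 37] -> max=93
step 16: append 45 -> window=[93, 35, 79, 37, 45] -> max=93

Answer: 70 66 66 64 96 96 96 96 96 93 93 93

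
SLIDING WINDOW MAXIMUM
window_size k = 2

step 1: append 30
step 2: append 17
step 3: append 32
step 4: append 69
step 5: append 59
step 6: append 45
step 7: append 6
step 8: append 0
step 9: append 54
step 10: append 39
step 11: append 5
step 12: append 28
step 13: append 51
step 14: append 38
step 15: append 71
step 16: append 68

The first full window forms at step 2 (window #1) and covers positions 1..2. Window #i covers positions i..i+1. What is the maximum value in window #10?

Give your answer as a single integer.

Answer: 39

Derivation:
step 1: append 30 -> window=[30] (not full yet)
step 2: append 17 -> window=[30, 17] -> max=30
step 3: append 32 -> window=[17, 32] -> max=32
step 4: append 69 -> window=[32, 69] -> max=69
step 5: append 59 -> window=[69, 59] -> max=69
step 6: append 45 -> window=[59, 45] -> max=59
step 7: append 6 -> window=[45, 6] -> max=45
step 8: append 0 -> window=[6, 0] -> max=6
step 9: append 54 -> window=[0, 54] -> max=54
step 10: append 39 -> window=[54, 39] -> max=54
step 11: append 5 -> window=[39, 5] -> max=39
Window #10 max = 39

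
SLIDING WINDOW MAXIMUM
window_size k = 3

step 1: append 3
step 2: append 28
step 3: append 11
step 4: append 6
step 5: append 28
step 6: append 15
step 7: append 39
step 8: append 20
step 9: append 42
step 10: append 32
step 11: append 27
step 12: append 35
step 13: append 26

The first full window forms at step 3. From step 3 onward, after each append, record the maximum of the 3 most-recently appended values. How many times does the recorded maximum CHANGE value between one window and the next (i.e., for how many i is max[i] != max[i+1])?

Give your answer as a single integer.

step 1: append 3 -> window=[3] (not full yet)
step 2: append 28 -> window=[3, 28] (not full yet)
step 3: append 11 -> window=[3, 28, 11] -> max=28
step 4: append 6 -> window=[28, 11, 6] -> max=28
step 5: append 28 -> window=[11, 6, 28] -> max=28
step 6: append 15 -> window=[6, 28, 15] -> max=28
step 7: append 39 -> window=[28, 15, 39] -> max=39
step 8: append 20 -> window=[15, 39, 20] -> max=39
step 9: append 42 -> window=[39, 20, 42] -> max=42
step 10: append 32 -> window=[20, 42, 32] -> max=42
step 11: append 27 -> window=[42, 32, 27] -> max=42
step 12: append 35 -> window=[32, 27, 35] -> max=35
step 13: append 26 -> window=[27, 35, 26] -> max=35
Recorded maximums: 28 28 28 28 39 39 42 42 42 35 35
Changes between consecutive maximums: 3

Answer: 3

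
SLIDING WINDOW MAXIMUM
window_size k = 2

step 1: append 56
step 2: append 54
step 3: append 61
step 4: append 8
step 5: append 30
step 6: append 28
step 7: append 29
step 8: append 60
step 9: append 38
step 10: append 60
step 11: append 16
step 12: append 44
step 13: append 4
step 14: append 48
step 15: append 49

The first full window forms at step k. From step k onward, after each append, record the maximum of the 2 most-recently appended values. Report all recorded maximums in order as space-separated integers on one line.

Answer: 56 61 61 30 30 29 60 60 60 60 44 44 48 49

Derivation:
step 1: append 56 -> window=[56] (not full yet)
step 2: append 54 -> window=[56, 54] -> max=56
step 3: append 61 -> window=[54, 61] -> max=61
step 4: append 8 -> window=[61, 8] -> max=61
step 5: append 30 -> window=[8, 30] -> max=30
step 6: append 28 -> window=[30, 28] -> max=30
step 7: append 29 -> window=[28, 29] -> max=29
step 8: append 60 -> window=[29, 60] -> max=60
step 9: append 38 -> window=[60, 38] -> max=60
step 10: append 60 -> window=[38, 60] -> max=60
step 11: append 16 -> window=[60, 16] -> max=60
step 12: append 44 -> window=[16, 44] -> max=44
step 13: append 4 -> window=[44, 4] -> max=44
step 14: append 48 -> window=[4, 48] -> max=48
step 15: append 49 -> window=[48, 49] -> max=49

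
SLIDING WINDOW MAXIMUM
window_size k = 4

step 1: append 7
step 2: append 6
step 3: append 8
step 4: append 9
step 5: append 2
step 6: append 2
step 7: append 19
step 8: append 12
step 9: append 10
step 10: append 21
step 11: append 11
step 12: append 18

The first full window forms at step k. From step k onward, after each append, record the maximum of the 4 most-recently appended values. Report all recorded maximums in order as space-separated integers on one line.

step 1: append 7 -> window=[7] (not full yet)
step 2: append 6 -> window=[7, 6] (not full yet)
step 3: append 8 -> window=[7, 6, 8] (not full yet)
step 4: append 9 -> window=[7, 6, 8, 9] -> max=9
step 5: append 2 -> window=[6, 8, 9, 2] -> max=9
step 6: append 2 -> window=[8, 9, 2, 2] -> max=9
step 7: append 19 -> window=[9, 2, 2, 19] -> max=19
step 8: append 12 -> window=[2, 2, 19, 12] -> max=19
step 9: append 10 -> window=[2, 19, 12, 10] -> max=19
step 10: append 21 -> window=[19, 12, 10, 21] -> max=21
step 11: append 11 -> window=[12, 10, 21, 11] -> max=21
step 12: append 18 -> window=[10, 21, 11, 18] -> max=21

Answer: 9 9 9 19 19 19 21 21 21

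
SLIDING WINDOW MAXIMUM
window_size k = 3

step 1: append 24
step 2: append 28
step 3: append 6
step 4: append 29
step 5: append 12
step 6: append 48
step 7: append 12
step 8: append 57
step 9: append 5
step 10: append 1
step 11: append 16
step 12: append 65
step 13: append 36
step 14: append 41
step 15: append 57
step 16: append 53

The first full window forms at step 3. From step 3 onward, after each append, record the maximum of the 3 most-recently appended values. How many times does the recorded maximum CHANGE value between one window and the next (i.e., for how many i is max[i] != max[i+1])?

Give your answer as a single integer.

step 1: append 24 -> window=[24] (not full yet)
step 2: append 28 -> window=[24, 28] (not full yet)
step 3: append 6 -> window=[24, 28, 6] -> max=28
step 4: append 29 -> window=[28, 6, 29] -> max=29
step 5: append 12 -> window=[6, 29, 12] -> max=29
step 6: append 48 -> window=[29, 12, 48] -> max=48
step 7: append 12 -> window=[12, 48, 12] -> max=48
step 8: append 57 -> window=[48, 12, 57] -> max=57
step 9: append 5 -> window=[12, 57, 5] -> max=57
step 10: append 1 -> window=[57, 5, 1] -> max=57
step 11: append 16 -> window=[5, 1, 16] -> max=16
step 12: append 65 -> window=[1, 16, 65] -> max=65
step 13: append 36 -> window=[16, 65, 36] -> max=65
step 14: append 41 -> window=[65, 36, 41] -> max=65
step 15: append 57 -> window=[36, 41, 57] -> max=57
step 16: append 53 -> window=[41, 57, 53] -> max=57
Recorded maximums: 28 29 29 48 48 57 57 57 16 65 65 65 57 57
Changes between consecutive maximums: 6

Answer: 6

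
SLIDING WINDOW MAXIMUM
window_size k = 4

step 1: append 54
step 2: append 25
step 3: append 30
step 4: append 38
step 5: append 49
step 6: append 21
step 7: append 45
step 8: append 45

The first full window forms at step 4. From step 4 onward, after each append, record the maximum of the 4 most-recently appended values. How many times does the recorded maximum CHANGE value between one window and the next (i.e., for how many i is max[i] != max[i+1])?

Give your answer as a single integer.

step 1: append 54 -> window=[54] (not full yet)
step 2: append 25 -> window=[54, 25] (not full yet)
step 3: append 30 -> window=[54, 25, 30] (not full yet)
step 4: append 38 -> window=[54, 25, 30, 38] -> max=54
step 5: append 49 -> window=[25, 30, 38, 49] -> max=49
step 6: append 21 -> window=[30, 38, 49, 21] -> max=49
step 7: append 45 -> window=[38, 49, 21, 45] -> max=49
step 8: append 45 -> window=[49, 21, 45, 45] -> max=49
Recorded maximums: 54 49 49 49 49
Changes between consecutive maximums: 1

Answer: 1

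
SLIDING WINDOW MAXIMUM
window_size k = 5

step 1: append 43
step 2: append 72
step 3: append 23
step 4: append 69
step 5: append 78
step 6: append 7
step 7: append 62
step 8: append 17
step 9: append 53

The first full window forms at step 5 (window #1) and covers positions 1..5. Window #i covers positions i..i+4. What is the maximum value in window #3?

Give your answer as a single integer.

Answer: 78

Derivation:
step 1: append 43 -> window=[43] (not full yet)
step 2: append 72 -> window=[43, 72] (not full yet)
step 3: append 23 -> window=[43, 72, 23] (not full yet)
step 4: append 69 -> window=[43, 72, 23, 69] (not full yet)
step 5: append 78 -> window=[43, 72, 23, 69, 78] -> max=78
step 6: append 7 -> window=[72, 23, 69, 78, 7] -> max=78
step 7: append 62 -> window=[23, 69, 78, 7, 62] -> max=78
Window #3 max = 78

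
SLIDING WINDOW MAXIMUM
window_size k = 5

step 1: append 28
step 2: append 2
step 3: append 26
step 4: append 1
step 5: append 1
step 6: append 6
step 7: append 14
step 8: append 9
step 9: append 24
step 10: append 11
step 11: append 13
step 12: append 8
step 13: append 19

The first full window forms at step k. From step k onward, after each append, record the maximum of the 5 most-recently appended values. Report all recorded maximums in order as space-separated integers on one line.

Answer: 28 26 26 14 24 24 24 24 24

Derivation:
step 1: append 28 -> window=[28] (not full yet)
step 2: append 2 -> window=[28, 2] (not full yet)
step 3: append 26 -> window=[28, 2, 26] (not full yet)
step 4: append 1 -> window=[28, 2, 26, 1] (not full yet)
step 5: append 1 -> window=[28, 2, 26, 1, 1] -> max=28
step 6: append 6 -> window=[2, 26, 1, 1, 6] -> max=26
step 7: append 14 -> window=[26, 1, 1, 6, 14] -> max=26
step 8: append 9 -> window=[1, 1, 6, 14, 9] -> max=14
step 9: append 24 -> window=[1, 6, 14, 9, 24] -> max=24
step 10: append 11 -> window=[6, 14, 9, 24, 11] -> max=24
step 11: append 13 -> window=[14, 9, 24, 11, 13] -> max=24
step 12: append 8 -> window=[9, 24, 11, 13, 8] -> max=24
step 13: append 19 -> window=[24, 11, 13, 8, 19] -> max=24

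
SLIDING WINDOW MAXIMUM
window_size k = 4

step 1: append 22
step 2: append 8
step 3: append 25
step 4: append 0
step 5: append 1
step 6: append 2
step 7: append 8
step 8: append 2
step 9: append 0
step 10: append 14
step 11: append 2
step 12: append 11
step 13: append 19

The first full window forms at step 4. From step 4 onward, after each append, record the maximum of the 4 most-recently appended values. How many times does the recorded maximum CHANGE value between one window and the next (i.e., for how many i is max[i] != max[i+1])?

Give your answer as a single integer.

step 1: append 22 -> window=[22] (not full yet)
step 2: append 8 -> window=[22, 8] (not full yet)
step 3: append 25 -> window=[22, 8, 25] (not full yet)
step 4: append 0 -> window=[22, 8, 25, 0] -> max=25
step 5: append 1 -> window=[8, 25, 0, 1] -> max=25
step 6: append 2 -> window=[25, 0, 1, 2] -> max=25
step 7: append 8 -> window=[0, 1, 2, 8] -> max=8
step 8: append 2 -> window=[1, 2, 8, 2] -> max=8
step 9: append 0 -> window=[2, 8, 2, 0] -> max=8
step 10: append 14 -> window=[8, 2, 0, 14] -> max=14
step 11: append 2 -> window=[2, 0, 14, 2] -> max=14
step 12: append 11 -> window=[0, 14, 2, 11] -> max=14
step 13: append 19 -> window=[14, 2, 11, 19] -> max=19
Recorded maximums: 25 25 25 8 8 8 14 14 14 19
Changes between consecutive maximums: 3

Answer: 3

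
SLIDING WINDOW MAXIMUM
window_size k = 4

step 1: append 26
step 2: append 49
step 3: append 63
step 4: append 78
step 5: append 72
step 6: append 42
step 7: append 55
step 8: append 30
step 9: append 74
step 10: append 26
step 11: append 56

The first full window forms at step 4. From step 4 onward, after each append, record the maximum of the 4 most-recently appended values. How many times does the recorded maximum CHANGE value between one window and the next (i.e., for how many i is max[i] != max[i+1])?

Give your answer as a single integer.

Answer: 2

Derivation:
step 1: append 26 -> window=[26] (not full yet)
step 2: append 49 -> window=[26, 49] (not full yet)
step 3: append 63 -> window=[26, 49, 63] (not full yet)
step 4: append 78 -> window=[26, 49, 63, 78] -> max=78
step 5: append 72 -> window=[49, 63, 78, 72] -> max=78
step 6: append 42 -> window=[63, 78, 72, 42] -> max=78
step 7: append 55 -> window=[78, 72, 42, 55] -> max=78
step 8: append 30 -> window=[72, 42, 55, 30] -> max=72
step 9: append 74 -> window=[42, 55, 30, 74] -> max=74
step 10: append 26 -> window=[55, 30, 74, 26] -> max=74
step 11: append 56 -> window=[30, 74, 26, 56] -> max=74
Recorded maximums: 78 78 78 78 72 74 74 74
Changes between consecutive maximums: 2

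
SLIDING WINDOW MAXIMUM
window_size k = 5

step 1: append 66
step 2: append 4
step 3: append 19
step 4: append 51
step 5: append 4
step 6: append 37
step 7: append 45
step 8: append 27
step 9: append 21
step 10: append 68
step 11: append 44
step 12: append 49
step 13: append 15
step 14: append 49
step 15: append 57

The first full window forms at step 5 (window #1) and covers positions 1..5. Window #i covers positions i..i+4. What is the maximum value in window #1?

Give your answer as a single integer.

step 1: append 66 -> window=[66] (not full yet)
step 2: append 4 -> window=[66, 4] (not full yet)
step 3: append 19 -> window=[66, 4, 19] (not full yet)
step 4: append 51 -> window=[66, 4, 19, 51] (not full yet)
step 5: append 4 -> window=[66, 4, 19, 51, 4] -> max=66
Window #1 max = 66

Answer: 66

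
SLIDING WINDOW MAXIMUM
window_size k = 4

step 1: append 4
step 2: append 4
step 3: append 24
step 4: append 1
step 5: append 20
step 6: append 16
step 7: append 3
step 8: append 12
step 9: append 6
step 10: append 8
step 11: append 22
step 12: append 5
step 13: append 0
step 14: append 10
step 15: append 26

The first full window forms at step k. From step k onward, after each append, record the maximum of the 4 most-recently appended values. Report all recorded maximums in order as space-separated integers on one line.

Answer: 24 24 24 20 20 16 12 22 22 22 22 26

Derivation:
step 1: append 4 -> window=[4] (not full yet)
step 2: append 4 -> window=[4, 4] (not full yet)
step 3: append 24 -> window=[4, 4, 24] (not full yet)
step 4: append 1 -> window=[4, 4, 24, 1] -> max=24
step 5: append 20 -> window=[4, 24, 1, 20] -> max=24
step 6: append 16 -> window=[24, 1, 20, 16] -> max=24
step 7: append 3 -> window=[1, 20, 16, 3] -> max=20
step 8: append 12 -> window=[20, 16, 3, 12] -> max=20
step 9: append 6 -> window=[16, 3, 12, 6] -> max=16
step 10: append 8 -> window=[3, 12, 6, 8] -> max=12
step 11: append 22 -> window=[12, 6, 8, 22] -> max=22
step 12: append 5 -> window=[6, 8, 22, 5] -> max=22
step 13: append 0 -> window=[8, 22, 5, 0] -> max=22
step 14: append 10 -> window=[22, 5, 0, 10] -> max=22
step 15: append 26 -> window=[5, 0, 10, 26] -> max=26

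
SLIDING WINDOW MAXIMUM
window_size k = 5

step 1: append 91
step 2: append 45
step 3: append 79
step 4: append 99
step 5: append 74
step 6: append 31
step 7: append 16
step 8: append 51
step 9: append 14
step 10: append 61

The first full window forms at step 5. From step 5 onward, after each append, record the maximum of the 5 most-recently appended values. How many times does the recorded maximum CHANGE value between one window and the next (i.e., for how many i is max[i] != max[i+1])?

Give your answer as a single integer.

step 1: append 91 -> window=[91] (not full yet)
step 2: append 45 -> window=[91, 45] (not full yet)
step 3: append 79 -> window=[91, 45, 79] (not full yet)
step 4: append 99 -> window=[91, 45, 79, 99] (not full yet)
step 5: append 74 -> window=[91, 45, 79, 99, 74] -> max=99
step 6: append 31 -> window=[45, 79, 99, 74, 31] -> max=99
step 7: append 16 -> window=[79, 99, 74, 31, 16] -> max=99
step 8: append 51 -> window=[99, 74, 31, 16, 51] -> max=99
step 9: append 14 -> window=[74, 31, 16, 51, 14] -> max=74
step 10: append 61 -> window=[31, 16, 51, 14, 61] -> max=61
Recorded maximums: 99 99 99 99 74 61
Changes between consecutive maximums: 2

Answer: 2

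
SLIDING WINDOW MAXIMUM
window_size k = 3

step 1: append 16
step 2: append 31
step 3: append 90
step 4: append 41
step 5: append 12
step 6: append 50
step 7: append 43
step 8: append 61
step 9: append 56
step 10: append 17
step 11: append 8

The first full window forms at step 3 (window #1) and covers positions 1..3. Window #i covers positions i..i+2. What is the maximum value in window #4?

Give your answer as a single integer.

Answer: 50

Derivation:
step 1: append 16 -> window=[16] (not full yet)
step 2: append 31 -> window=[16, 31] (not full yet)
step 3: append 90 -> window=[16, 31, 90] -> max=90
step 4: append 41 -> window=[31, 90, 41] -> max=90
step 5: append 12 -> window=[90, 41, 12] -> max=90
step 6: append 50 -> window=[41, 12, 50] -> max=50
Window #4 max = 50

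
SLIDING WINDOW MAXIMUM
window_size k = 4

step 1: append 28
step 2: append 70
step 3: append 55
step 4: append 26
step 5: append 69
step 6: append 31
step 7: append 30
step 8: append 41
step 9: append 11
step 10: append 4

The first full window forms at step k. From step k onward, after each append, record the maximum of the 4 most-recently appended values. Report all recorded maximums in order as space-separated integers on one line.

step 1: append 28 -> window=[28] (not full yet)
step 2: append 70 -> window=[28, 70] (not full yet)
step 3: append 55 -> window=[28, 70, 55] (not full yet)
step 4: append 26 -> window=[28, 70, 55, 26] -> max=70
step 5: append 69 -> window=[70, 55, 26, 69] -> max=70
step 6: append 31 -> window=[55, 26, 69, 31] -> max=69
step 7: append 30 -> window=[26, 69, 31, 30] -> max=69
step 8: append 41 -> window=[69, 31, 30, 41] -> max=69
step 9: append 11 -> window=[31, 30, 41, 11] -> max=41
step 10: append 4 -> window=[30, 41, 11, 4] -> max=41

Answer: 70 70 69 69 69 41 41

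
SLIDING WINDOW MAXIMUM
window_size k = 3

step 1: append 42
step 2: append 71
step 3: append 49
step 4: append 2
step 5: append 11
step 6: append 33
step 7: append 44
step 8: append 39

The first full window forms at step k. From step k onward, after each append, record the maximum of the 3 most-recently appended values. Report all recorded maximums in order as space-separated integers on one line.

step 1: append 42 -> window=[42] (not full yet)
step 2: append 71 -> window=[42, 71] (not full yet)
step 3: append 49 -> window=[42, 71, 49] -> max=71
step 4: append 2 -> window=[71, 49, 2] -> max=71
step 5: append 11 -> window=[49, 2, 11] -> max=49
step 6: append 33 -> window=[2, 11, 33] -> max=33
step 7: append 44 -> window=[11, 33, 44] -> max=44
step 8: append 39 -> window=[33, 44, 39] -> max=44

Answer: 71 71 49 33 44 44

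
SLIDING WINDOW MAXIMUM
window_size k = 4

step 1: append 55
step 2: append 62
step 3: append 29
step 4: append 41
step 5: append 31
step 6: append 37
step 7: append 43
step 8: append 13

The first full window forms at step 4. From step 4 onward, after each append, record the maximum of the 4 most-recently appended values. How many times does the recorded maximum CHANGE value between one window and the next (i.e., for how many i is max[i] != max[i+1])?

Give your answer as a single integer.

Answer: 2

Derivation:
step 1: append 55 -> window=[55] (not full yet)
step 2: append 62 -> window=[55, 62] (not full yet)
step 3: append 29 -> window=[55, 62, 29] (not full yet)
step 4: append 41 -> window=[55, 62, 29, 41] -> max=62
step 5: append 31 -> window=[62, 29, 41, 31] -> max=62
step 6: append 37 -> window=[29, 41, 31, 37] -> max=41
step 7: append 43 -> window=[41, 31, 37, 43] -> max=43
step 8: append 13 -> window=[31, 37, 43, 13] -> max=43
Recorded maximums: 62 62 41 43 43
Changes between consecutive maximums: 2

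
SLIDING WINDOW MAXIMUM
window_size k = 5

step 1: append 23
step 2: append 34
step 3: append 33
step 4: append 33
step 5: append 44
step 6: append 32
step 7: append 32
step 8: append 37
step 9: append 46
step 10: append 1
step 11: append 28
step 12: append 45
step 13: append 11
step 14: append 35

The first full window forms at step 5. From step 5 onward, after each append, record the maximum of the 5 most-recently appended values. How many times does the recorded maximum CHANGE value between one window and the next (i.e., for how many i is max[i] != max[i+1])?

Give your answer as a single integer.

step 1: append 23 -> window=[23] (not full yet)
step 2: append 34 -> window=[23, 34] (not full yet)
step 3: append 33 -> window=[23, 34, 33] (not full yet)
step 4: append 33 -> window=[23, 34, 33, 33] (not full yet)
step 5: append 44 -> window=[23, 34, 33, 33, 44] -> max=44
step 6: append 32 -> window=[34, 33, 33, 44, 32] -> max=44
step 7: append 32 -> window=[33, 33, 44, 32, 32] -> max=44
step 8: append 37 -> window=[33, 44, 32, 32, 37] -> max=44
step 9: append 46 -> window=[44, 32, 32, 37, 46] -> max=46
step 10: append 1 -> window=[32, 32, 37, 46, 1] -> max=46
step 11: append 28 -> window=[32, 37, 46, 1, 28] -> max=46
step 12: append 45 -> window=[37, 46, 1, 28, 45] -> max=46
step 13: append 11 -> window=[46, 1, 28, 45, 11] -> max=46
step 14: append 35 -> window=[1, 28, 45, 11, 35] -> max=45
Recorded maximums: 44 44 44 44 46 46 46 46 46 45
Changes between consecutive maximums: 2

Answer: 2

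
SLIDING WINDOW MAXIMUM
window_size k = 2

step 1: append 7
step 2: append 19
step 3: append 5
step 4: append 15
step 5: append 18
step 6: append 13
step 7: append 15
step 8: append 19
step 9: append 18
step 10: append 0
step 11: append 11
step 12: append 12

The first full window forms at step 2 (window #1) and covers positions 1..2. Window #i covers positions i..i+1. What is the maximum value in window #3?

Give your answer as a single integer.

step 1: append 7 -> window=[7] (not full yet)
step 2: append 19 -> window=[7, 19] -> max=19
step 3: append 5 -> window=[19, 5] -> max=19
step 4: append 15 -> window=[5, 15] -> max=15
Window #3 max = 15

Answer: 15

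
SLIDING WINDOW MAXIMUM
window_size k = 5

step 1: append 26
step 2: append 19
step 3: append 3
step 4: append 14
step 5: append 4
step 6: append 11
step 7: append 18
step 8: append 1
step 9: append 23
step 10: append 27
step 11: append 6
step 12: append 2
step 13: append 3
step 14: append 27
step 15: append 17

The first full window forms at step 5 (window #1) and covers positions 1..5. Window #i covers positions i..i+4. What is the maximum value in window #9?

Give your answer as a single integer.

step 1: append 26 -> window=[26] (not full yet)
step 2: append 19 -> window=[26, 19] (not full yet)
step 3: append 3 -> window=[26, 19, 3] (not full yet)
step 4: append 14 -> window=[26, 19, 3, 14] (not full yet)
step 5: append 4 -> window=[26, 19, 3, 14, 4] -> max=26
step 6: append 11 -> window=[19, 3, 14, 4, 11] -> max=19
step 7: append 18 -> window=[3, 14, 4, 11, 18] -> max=18
step 8: append 1 -> window=[14, 4, 11, 18, 1] -> max=18
step 9: append 23 -> window=[4, 11, 18, 1, 23] -> max=23
step 10: append 27 -> window=[11, 18, 1, 23, 27] -> max=27
step 11: append 6 -> window=[18, 1, 23, 27, 6] -> max=27
step 12: append 2 -> window=[1, 23, 27, 6, 2] -> max=27
step 13: append 3 -> window=[23, 27, 6, 2, 3] -> max=27
Window #9 max = 27

Answer: 27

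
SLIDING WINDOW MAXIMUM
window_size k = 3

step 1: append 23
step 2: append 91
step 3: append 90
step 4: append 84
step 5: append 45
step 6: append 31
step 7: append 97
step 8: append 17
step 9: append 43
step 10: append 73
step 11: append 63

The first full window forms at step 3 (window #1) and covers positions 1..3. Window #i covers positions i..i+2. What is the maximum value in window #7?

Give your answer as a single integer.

step 1: append 23 -> window=[23] (not full yet)
step 2: append 91 -> window=[23, 91] (not full yet)
step 3: append 90 -> window=[23, 91, 90] -> max=91
step 4: append 84 -> window=[91, 90, 84] -> max=91
step 5: append 45 -> window=[90, 84, 45] -> max=90
step 6: append 31 -> window=[84, 45, 31] -> max=84
step 7: append 97 -> window=[45, 31, 97] -> max=97
step 8: append 17 -> window=[31, 97, 17] -> max=97
step 9: append 43 -> window=[97, 17, 43] -> max=97
Window #7 max = 97

Answer: 97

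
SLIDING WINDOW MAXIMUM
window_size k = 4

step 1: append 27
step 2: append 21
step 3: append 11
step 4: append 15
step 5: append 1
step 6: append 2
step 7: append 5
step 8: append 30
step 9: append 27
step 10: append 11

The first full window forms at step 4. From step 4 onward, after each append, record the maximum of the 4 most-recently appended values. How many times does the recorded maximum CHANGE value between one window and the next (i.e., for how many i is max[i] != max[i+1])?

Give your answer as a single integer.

step 1: append 27 -> window=[27] (not full yet)
step 2: append 21 -> window=[27, 21] (not full yet)
step 3: append 11 -> window=[27, 21, 11] (not full yet)
step 4: append 15 -> window=[27, 21, 11, 15] -> max=27
step 5: append 1 -> window=[21, 11, 15, 1] -> max=21
step 6: append 2 -> window=[11, 15, 1, 2] -> max=15
step 7: append 5 -> window=[15, 1, 2, 5] -> max=15
step 8: append 30 -> window=[1, 2, 5, 30] -> max=30
step 9: append 27 -> window=[2, 5, 30, 27] -> max=30
step 10: append 11 -> window=[5, 30, 27, 11] -> max=30
Recorded maximums: 27 21 15 15 30 30 30
Changes between consecutive maximums: 3

Answer: 3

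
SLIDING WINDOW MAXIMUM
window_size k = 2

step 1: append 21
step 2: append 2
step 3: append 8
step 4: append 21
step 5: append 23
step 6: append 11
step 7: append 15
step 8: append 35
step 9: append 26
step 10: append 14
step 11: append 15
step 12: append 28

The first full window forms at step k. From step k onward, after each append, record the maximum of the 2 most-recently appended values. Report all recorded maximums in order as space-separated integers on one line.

Answer: 21 8 21 23 23 15 35 35 26 15 28

Derivation:
step 1: append 21 -> window=[21] (not full yet)
step 2: append 2 -> window=[21, 2] -> max=21
step 3: append 8 -> window=[2, 8] -> max=8
step 4: append 21 -> window=[8, 21] -> max=21
step 5: append 23 -> window=[21, 23] -> max=23
step 6: append 11 -> window=[23, 11] -> max=23
step 7: append 15 -> window=[11, 15] -> max=15
step 8: append 35 -> window=[15, 35] -> max=35
step 9: append 26 -> window=[35, 26] -> max=35
step 10: append 14 -> window=[26, 14] -> max=26
step 11: append 15 -> window=[14, 15] -> max=15
step 12: append 28 -> window=[15, 28] -> max=28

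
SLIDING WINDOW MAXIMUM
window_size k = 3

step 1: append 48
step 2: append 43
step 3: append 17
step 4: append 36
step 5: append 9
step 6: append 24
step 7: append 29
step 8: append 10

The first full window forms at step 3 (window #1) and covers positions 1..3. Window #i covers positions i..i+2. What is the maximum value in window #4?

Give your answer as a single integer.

step 1: append 48 -> window=[48] (not full yet)
step 2: append 43 -> window=[48, 43] (not full yet)
step 3: append 17 -> window=[48, 43, 17] -> max=48
step 4: append 36 -> window=[43, 17, 36] -> max=43
step 5: append 9 -> window=[17, 36, 9] -> max=36
step 6: append 24 -> window=[36, 9, 24] -> max=36
Window #4 max = 36

Answer: 36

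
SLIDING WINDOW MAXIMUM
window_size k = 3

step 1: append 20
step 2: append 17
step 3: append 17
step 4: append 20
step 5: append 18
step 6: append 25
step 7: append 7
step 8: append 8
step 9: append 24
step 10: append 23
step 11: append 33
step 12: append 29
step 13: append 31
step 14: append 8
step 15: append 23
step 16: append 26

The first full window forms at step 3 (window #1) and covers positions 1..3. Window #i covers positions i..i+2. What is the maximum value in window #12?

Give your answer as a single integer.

Answer: 31

Derivation:
step 1: append 20 -> window=[20] (not full yet)
step 2: append 17 -> window=[20, 17] (not full yet)
step 3: append 17 -> window=[20, 17, 17] -> max=20
step 4: append 20 -> window=[17, 17, 20] -> max=20
step 5: append 18 -> window=[17, 20, 18] -> max=20
step 6: append 25 -> window=[20, 18, 25] -> max=25
step 7: append 7 -> window=[18, 25, 7] -> max=25
step 8: append 8 -> window=[25, 7, 8] -> max=25
step 9: append 24 -> window=[7, 8, 24] -> max=24
step 10: append 23 -> window=[8, 24, 23] -> max=24
step 11: append 33 -> window=[24, 23, 33] -> max=33
step 12: append 29 -> window=[23, 33, 29] -> max=33
step 13: append 31 -> window=[33, 29, 31] -> max=33
step 14: append 8 -> window=[29, 31, 8] -> max=31
Window #12 max = 31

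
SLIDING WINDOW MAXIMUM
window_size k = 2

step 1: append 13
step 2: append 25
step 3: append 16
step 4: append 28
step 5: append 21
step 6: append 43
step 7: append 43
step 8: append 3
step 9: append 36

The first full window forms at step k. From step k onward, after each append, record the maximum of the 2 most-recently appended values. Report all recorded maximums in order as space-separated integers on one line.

Answer: 25 25 28 28 43 43 43 36

Derivation:
step 1: append 13 -> window=[13] (not full yet)
step 2: append 25 -> window=[13, 25] -> max=25
step 3: append 16 -> window=[25, 16] -> max=25
step 4: append 28 -> window=[16, 28] -> max=28
step 5: append 21 -> window=[28, 21] -> max=28
step 6: append 43 -> window=[21, 43] -> max=43
step 7: append 43 -> window=[43, 43] -> max=43
step 8: append 3 -> window=[43, 3] -> max=43
step 9: append 36 -> window=[3, 36] -> max=36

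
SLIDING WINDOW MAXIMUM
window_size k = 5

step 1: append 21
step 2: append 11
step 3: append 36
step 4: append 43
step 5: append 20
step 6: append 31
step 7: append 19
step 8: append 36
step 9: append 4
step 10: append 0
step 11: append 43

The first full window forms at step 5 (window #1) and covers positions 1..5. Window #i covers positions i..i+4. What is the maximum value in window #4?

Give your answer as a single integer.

step 1: append 21 -> window=[21] (not full yet)
step 2: append 11 -> window=[21, 11] (not full yet)
step 3: append 36 -> window=[21, 11, 36] (not full yet)
step 4: append 43 -> window=[21, 11, 36, 43] (not full yet)
step 5: append 20 -> window=[21, 11, 36, 43, 20] -> max=43
step 6: append 31 -> window=[11, 36, 43, 20, 31] -> max=43
step 7: append 19 -> window=[36, 43, 20, 31, 19] -> max=43
step 8: append 36 -> window=[43, 20, 31, 19, 36] -> max=43
Window #4 max = 43

Answer: 43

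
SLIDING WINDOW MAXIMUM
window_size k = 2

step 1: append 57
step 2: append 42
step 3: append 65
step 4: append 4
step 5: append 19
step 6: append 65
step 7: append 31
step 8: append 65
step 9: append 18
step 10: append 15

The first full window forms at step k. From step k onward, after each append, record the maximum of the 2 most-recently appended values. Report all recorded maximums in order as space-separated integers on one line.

step 1: append 57 -> window=[57] (not full yet)
step 2: append 42 -> window=[57, 42] -> max=57
step 3: append 65 -> window=[42, 65] -> max=65
step 4: append 4 -> window=[65, 4] -> max=65
step 5: append 19 -> window=[4, 19] -> max=19
step 6: append 65 -> window=[19, 65] -> max=65
step 7: append 31 -> window=[65, 31] -> max=65
step 8: append 65 -> window=[31, 65] -> max=65
step 9: append 18 -> window=[65, 18] -> max=65
step 10: append 15 -> window=[18, 15] -> max=18

Answer: 57 65 65 19 65 65 65 65 18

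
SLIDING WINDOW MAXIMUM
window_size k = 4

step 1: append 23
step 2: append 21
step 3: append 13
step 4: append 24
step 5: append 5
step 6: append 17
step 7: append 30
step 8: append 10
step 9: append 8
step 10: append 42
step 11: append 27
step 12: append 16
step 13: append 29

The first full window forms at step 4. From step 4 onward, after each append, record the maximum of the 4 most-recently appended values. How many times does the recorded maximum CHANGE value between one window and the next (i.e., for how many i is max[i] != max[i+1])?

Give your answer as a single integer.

step 1: append 23 -> window=[23] (not full yet)
step 2: append 21 -> window=[23, 21] (not full yet)
step 3: append 13 -> window=[23, 21, 13] (not full yet)
step 4: append 24 -> window=[23, 21, 13, 24] -> max=24
step 5: append 5 -> window=[21, 13, 24, 5] -> max=24
step 6: append 17 -> window=[13, 24, 5, 17] -> max=24
step 7: append 30 -> window=[24, 5, 17, 30] -> max=30
step 8: append 10 -> window=[5, 17, 30, 10] -> max=30
step 9: append 8 -> window=[17, 30, 10, 8] -> max=30
step 10: append 42 -> window=[30, 10, 8, 42] -> max=42
step 11: append 27 -> window=[10, 8, 42, 27] -> max=42
step 12: append 16 -> window=[8, 42, 27, 16] -> max=42
step 13: append 29 -> window=[42, 27, 16, 29] -> max=42
Recorded maximums: 24 24 24 30 30 30 42 42 42 42
Changes between consecutive maximums: 2

Answer: 2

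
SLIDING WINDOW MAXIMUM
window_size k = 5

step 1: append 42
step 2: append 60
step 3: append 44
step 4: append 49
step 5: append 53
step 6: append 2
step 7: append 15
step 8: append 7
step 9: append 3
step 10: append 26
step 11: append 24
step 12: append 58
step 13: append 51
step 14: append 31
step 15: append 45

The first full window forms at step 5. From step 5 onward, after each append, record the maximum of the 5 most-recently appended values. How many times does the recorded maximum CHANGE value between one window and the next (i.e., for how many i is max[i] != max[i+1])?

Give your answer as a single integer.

step 1: append 42 -> window=[42] (not full yet)
step 2: append 60 -> window=[42, 60] (not full yet)
step 3: append 44 -> window=[42, 60, 44] (not full yet)
step 4: append 49 -> window=[42, 60, 44, 49] (not full yet)
step 5: append 53 -> window=[42, 60, 44, 49, 53] -> max=60
step 6: append 2 -> window=[60, 44, 49, 53, 2] -> max=60
step 7: append 15 -> window=[44, 49, 53, 2, 15] -> max=53
step 8: append 7 -> window=[49, 53, 2, 15, 7] -> max=53
step 9: append 3 -> window=[53, 2, 15, 7, 3] -> max=53
step 10: append 26 -> window=[2, 15, 7, 3, 26] -> max=26
step 11: append 24 -> window=[15, 7, 3, 26, 24] -> max=26
step 12: append 58 -> window=[7, 3, 26, 24, 58] -> max=58
step 13: append 51 -> window=[3, 26, 24, 58, 51] -> max=58
step 14: append 31 -> window=[26, 24, 58, 51, 31] -> max=58
step 15: append 45 -> window=[24, 58, 51, 31, 45] -> max=58
Recorded maximums: 60 60 53 53 53 26 26 58 58 58 58
Changes between consecutive maximums: 3

Answer: 3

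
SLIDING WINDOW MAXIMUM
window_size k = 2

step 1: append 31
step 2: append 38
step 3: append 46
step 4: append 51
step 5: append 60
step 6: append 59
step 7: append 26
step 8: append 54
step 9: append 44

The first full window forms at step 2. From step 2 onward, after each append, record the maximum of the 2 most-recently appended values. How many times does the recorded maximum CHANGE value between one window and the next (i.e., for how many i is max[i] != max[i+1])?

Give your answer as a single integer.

step 1: append 31 -> window=[31] (not full yet)
step 2: append 38 -> window=[31, 38] -> max=38
step 3: append 46 -> window=[38, 46] -> max=46
step 4: append 51 -> window=[46, 51] -> max=51
step 5: append 60 -> window=[51, 60] -> max=60
step 6: append 59 -> window=[60, 59] -> max=60
step 7: append 26 -> window=[59, 26] -> max=59
step 8: append 54 -> window=[26, 54] -> max=54
step 9: append 44 -> window=[54, 44] -> max=54
Recorded maximums: 38 46 51 60 60 59 54 54
Changes between consecutive maximums: 5

Answer: 5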